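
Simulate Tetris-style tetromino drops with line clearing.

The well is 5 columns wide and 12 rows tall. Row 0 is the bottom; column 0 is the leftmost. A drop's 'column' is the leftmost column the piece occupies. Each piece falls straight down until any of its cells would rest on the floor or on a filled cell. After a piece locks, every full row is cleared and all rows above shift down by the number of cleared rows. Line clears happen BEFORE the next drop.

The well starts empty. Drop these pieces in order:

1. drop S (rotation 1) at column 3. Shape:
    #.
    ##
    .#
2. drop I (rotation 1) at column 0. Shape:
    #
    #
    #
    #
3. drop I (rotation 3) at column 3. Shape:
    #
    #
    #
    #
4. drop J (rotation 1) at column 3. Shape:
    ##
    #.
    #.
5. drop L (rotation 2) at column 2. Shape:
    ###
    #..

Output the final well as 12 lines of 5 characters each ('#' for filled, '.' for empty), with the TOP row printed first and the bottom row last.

Answer: .....
..###
..###
...#.
...#.
...#.
...#.
...#.
#..#.
#..#.
#..##
#...#

Derivation:
Drop 1: S rot1 at col 3 lands with bottom-row=0; cleared 0 line(s) (total 0); column heights now [0 0 0 3 2], max=3
Drop 2: I rot1 at col 0 lands with bottom-row=0; cleared 0 line(s) (total 0); column heights now [4 0 0 3 2], max=4
Drop 3: I rot3 at col 3 lands with bottom-row=3; cleared 0 line(s) (total 0); column heights now [4 0 0 7 2], max=7
Drop 4: J rot1 at col 3 lands with bottom-row=7; cleared 0 line(s) (total 0); column heights now [4 0 0 10 10], max=10
Drop 5: L rot2 at col 2 lands with bottom-row=9; cleared 0 line(s) (total 0); column heights now [4 0 11 11 11], max=11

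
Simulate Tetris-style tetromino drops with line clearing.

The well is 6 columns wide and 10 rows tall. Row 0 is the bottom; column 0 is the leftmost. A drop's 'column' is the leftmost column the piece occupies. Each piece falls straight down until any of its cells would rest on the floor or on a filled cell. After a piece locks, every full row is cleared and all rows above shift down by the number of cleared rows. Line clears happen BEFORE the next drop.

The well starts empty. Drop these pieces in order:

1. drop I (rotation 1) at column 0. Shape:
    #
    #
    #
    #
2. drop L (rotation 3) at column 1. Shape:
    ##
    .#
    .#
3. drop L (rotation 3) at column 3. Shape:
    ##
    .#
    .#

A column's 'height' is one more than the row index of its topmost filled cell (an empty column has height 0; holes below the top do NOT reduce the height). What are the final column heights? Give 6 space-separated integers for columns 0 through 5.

Drop 1: I rot1 at col 0 lands with bottom-row=0; cleared 0 line(s) (total 0); column heights now [4 0 0 0 0 0], max=4
Drop 2: L rot3 at col 1 lands with bottom-row=0; cleared 0 line(s) (total 0); column heights now [4 3 3 0 0 0], max=4
Drop 3: L rot3 at col 3 lands with bottom-row=0; cleared 0 line(s) (total 0); column heights now [4 3 3 3 3 0], max=4

Answer: 4 3 3 3 3 0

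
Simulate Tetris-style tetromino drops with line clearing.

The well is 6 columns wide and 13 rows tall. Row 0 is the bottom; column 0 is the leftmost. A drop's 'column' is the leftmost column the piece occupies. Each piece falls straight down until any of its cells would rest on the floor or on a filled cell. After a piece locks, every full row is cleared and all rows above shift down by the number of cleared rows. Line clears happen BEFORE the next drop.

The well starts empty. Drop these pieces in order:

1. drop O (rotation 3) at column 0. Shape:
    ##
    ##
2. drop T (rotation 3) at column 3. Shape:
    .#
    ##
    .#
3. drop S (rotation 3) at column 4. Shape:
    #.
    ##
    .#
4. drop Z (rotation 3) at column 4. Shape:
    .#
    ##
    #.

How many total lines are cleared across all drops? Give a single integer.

Drop 1: O rot3 at col 0 lands with bottom-row=0; cleared 0 line(s) (total 0); column heights now [2 2 0 0 0 0], max=2
Drop 2: T rot3 at col 3 lands with bottom-row=0; cleared 0 line(s) (total 0); column heights now [2 2 0 2 3 0], max=3
Drop 3: S rot3 at col 4 lands with bottom-row=2; cleared 0 line(s) (total 0); column heights now [2 2 0 2 5 4], max=5
Drop 4: Z rot3 at col 4 lands with bottom-row=5; cleared 0 line(s) (total 0); column heights now [2 2 0 2 7 8], max=8

Answer: 0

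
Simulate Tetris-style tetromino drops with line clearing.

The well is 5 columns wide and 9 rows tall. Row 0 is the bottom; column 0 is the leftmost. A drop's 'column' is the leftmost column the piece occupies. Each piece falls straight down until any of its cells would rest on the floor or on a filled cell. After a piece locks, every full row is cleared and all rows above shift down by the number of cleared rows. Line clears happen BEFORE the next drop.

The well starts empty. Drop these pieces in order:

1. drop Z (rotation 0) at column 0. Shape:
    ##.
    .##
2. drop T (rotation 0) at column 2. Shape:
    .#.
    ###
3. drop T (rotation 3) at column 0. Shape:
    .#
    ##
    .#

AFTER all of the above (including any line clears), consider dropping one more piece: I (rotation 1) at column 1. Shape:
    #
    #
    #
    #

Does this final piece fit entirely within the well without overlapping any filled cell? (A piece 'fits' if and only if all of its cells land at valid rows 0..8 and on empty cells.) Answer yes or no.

Answer: yes

Derivation:
Drop 1: Z rot0 at col 0 lands with bottom-row=0; cleared 0 line(s) (total 0); column heights now [2 2 1 0 0], max=2
Drop 2: T rot0 at col 2 lands with bottom-row=1; cleared 1 line(s) (total 1); column heights now [0 1 1 2 0], max=2
Drop 3: T rot3 at col 0 lands with bottom-row=1; cleared 0 line(s) (total 1); column heights now [3 4 1 2 0], max=4
Test piece I rot1 at col 1 (width 1): heights before test = [3 4 1 2 0]; fits = True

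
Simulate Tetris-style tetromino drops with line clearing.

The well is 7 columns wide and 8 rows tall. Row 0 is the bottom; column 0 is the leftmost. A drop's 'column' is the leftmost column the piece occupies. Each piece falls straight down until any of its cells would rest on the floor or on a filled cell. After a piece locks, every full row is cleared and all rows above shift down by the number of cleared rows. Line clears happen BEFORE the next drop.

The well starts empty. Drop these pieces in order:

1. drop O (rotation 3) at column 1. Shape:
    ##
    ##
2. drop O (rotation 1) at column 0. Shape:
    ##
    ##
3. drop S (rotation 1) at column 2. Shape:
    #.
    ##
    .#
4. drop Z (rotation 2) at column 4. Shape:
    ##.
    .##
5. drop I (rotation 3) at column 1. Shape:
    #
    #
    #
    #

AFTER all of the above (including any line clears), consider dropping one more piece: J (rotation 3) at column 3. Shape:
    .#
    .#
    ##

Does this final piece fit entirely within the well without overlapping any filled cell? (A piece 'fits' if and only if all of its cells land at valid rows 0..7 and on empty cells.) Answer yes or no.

Answer: yes

Derivation:
Drop 1: O rot3 at col 1 lands with bottom-row=0; cleared 0 line(s) (total 0); column heights now [0 2 2 0 0 0 0], max=2
Drop 2: O rot1 at col 0 lands with bottom-row=2; cleared 0 line(s) (total 0); column heights now [4 4 2 0 0 0 0], max=4
Drop 3: S rot1 at col 2 lands with bottom-row=1; cleared 0 line(s) (total 0); column heights now [4 4 4 3 0 0 0], max=4
Drop 4: Z rot2 at col 4 lands with bottom-row=0; cleared 0 line(s) (total 0); column heights now [4 4 4 3 2 2 1], max=4
Drop 5: I rot3 at col 1 lands with bottom-row=4; cleared 0 line(s) (total 0); column heights now [4 8 4 3 2 2 1], max=8
Test piece J rot3 at col 3 (width 2): heights before test = [4 8 4 3 2 2 1]; fits = True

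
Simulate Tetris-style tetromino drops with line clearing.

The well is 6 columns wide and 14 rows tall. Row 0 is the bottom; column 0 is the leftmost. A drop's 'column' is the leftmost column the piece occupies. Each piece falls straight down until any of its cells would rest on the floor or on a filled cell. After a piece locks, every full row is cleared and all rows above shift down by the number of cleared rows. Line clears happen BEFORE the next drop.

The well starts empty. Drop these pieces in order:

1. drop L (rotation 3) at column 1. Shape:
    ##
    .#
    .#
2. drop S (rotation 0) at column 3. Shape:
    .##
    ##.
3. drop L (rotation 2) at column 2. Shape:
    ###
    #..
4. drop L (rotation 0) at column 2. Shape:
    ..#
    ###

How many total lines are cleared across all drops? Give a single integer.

Answer: 0

Derivation:
Drop 1: L rot3 at col 1 lands with bottom-row=0; cleared 0 line(s) (total 0); column heights now [0 3 3 0 0 0], max=3
Drop 2: S rot0 at col 3 lands with bottom-row=0; cleared 0 line(s) (total 0); column heights now [0 3 3 1 2 2], max=3
Drop 3: L rot2 at col 2 lands with bottom-row=3; cleared 0 line(s) (total 0); column heights now [0 3 5 5 5 2], max=5
Drop 4: L rot0 at col 2 lands with bottom-row=5; cleared 0 line(s) (total 0); column heights now [0 3 6 6 7 2], max=7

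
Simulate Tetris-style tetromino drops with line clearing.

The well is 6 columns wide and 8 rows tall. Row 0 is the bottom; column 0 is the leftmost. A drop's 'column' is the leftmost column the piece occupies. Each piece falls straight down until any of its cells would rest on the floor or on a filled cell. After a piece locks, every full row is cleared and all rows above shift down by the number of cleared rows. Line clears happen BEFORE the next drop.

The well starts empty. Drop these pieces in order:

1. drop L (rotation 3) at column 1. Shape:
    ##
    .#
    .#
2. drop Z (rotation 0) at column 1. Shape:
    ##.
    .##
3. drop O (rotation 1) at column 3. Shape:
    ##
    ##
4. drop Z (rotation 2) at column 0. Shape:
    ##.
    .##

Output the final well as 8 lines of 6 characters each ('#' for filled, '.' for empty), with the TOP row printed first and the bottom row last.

Answer: ......
##....
.####.
.####.
..##..
.##...
..#...
..#...

Derivation:
Drop 1: L rot3 at col 1 lands with bottom-row=0; cleared 0 line(s) (total 0); column heights now [0 3 3 0 0 0], max=3
Drop 2: Z rot0 at col 1 lands with bottom-row=3; cleared 0 line(s) (total 0); column heights now [0 5 5 4 0 0], max=5
Drop 3: O rot1 at col 3 lands with bottom-row=4; cleared 0 line(s) (total 0); column heights now [0 5 5 6 6 0], max=6
Drop 4: Z rot2 at col 0 lands with bottom-row=5; cleared 0 line(s) (total 0); column heights now [7 7 6 6 6 0], max=7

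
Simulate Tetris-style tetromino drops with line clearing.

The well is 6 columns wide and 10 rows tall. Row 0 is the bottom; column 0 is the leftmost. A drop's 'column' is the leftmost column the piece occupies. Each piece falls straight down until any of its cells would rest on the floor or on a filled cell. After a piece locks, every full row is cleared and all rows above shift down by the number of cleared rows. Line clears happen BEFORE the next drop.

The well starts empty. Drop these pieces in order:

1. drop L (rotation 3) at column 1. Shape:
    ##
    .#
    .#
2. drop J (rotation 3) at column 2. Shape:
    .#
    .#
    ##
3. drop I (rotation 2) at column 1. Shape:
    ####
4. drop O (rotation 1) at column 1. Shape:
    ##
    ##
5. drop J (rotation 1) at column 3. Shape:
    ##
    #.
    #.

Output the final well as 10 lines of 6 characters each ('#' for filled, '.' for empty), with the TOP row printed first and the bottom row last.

Drop 1: L rot3 at col 1 lands with bottom-row=0; cleared 0 line(s) (total 0); column heights now [0 3 3 0 0 0], max=3
Drop 2: J rot3 at col 2 lands with bottom-row=3; cleared 0 line(s) (total 0); column heights now [0 3 4 6 0 0], max=6
Drop 3: I rot2 at col 1 lands with bottom-row=6; cleared 0 line(s) (total 0); column heights now [0 7 7 7 7 0], max=7
Drop 4: O rot1 at col 1 lands with bottom-row=7; cleared 0 line(s) (total 0); column heights now [0 9 9 7 7 0], max=9
Drop 5: J rot1 at col 3 lands with bottom-row=7; cleared 0 line(s) (total 0); column heights now [0 9 9 10 10 0], max=10

Answer: ...##.
.###..
.###..
.####.
...#..
...#..
..##..
.##...
..#...
..#...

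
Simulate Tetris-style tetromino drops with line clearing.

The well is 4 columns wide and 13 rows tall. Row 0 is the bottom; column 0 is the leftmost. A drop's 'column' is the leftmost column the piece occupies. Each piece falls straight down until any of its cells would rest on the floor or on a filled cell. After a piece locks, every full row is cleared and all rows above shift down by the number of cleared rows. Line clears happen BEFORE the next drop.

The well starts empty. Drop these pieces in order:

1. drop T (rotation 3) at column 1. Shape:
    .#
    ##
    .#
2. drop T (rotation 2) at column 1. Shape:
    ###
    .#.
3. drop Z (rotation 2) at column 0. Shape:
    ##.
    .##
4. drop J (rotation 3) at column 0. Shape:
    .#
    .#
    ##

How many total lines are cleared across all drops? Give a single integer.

Drop 1: T rot3 at col 1 lands with bottom-row=0; cleared 0 line(s) (total 0); column heights now [0 2 3 0], max=3
Drop 2: T rot2 at col 1 lands with bottom-row=3; cleared 0 line(s) (total 0); column heights now [0 5 5 5], max=5
Drop 3: Z rot2 at col 0 lands with bottom-row=5; cleared 0 line(s) (total 0); column heights now [7 7 6 5], max=7
Drop 4: J rot3 at col 0 lands with bottom-row=7; cleared 0 line(s) (total 0); column heights now [8 10 6 5], max=10

Answer: 0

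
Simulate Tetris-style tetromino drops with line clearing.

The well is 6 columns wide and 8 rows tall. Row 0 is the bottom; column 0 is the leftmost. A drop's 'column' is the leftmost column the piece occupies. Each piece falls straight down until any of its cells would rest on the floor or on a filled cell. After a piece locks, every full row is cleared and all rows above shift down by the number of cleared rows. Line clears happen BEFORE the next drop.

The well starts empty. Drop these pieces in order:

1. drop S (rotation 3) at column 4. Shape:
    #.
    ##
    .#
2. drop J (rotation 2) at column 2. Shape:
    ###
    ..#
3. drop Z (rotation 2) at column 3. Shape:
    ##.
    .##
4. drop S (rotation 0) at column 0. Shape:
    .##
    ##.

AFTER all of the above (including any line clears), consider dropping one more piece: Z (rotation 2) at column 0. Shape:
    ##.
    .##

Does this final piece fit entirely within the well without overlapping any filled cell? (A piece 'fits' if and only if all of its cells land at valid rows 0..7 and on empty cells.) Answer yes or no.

Drop 1: S rot3 at col 4 lands with bottom-row=0; cleared 0 line(s) (total 0); column heights now [0 0 0 0 3 2], max=3
Drop 2: J rot2 at col 2 lands with bottom-row=3; cleared 0 line(s) (total 0); column heights now [0 0 5 5 5 2], max=5
Drop 3: Z rot2 at col 3 lands with bottom-row=5; cleared 0 line(s) (total 0); column heights now [0 0 5 7 7 6], max=7
Drop 4: S rot0 at col 0 lands with bottom-row=4; cleared 0 line(s) (total 0); column heights now [5 6 6 7 7 6], max=7
Test piece Z rot2 at col 0 (width 3): heights before test = [5 6 6 7 7 6]; fits = True

Answer: yes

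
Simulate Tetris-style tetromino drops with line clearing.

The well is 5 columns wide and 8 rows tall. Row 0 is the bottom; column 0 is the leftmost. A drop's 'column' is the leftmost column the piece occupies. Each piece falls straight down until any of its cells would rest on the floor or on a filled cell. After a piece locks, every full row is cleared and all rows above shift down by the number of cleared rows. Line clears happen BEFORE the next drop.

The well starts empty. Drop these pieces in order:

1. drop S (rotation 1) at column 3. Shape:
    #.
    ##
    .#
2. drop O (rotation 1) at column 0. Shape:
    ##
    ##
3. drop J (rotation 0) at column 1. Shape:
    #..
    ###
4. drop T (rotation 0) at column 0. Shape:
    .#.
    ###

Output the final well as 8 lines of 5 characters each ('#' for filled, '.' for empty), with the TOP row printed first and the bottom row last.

Answer: .....
.#...
###..
.#...
.###.
...#.
##.##
##..#

Derivation:
Drop 1: S rot1 at col 3 lands with bottom-row=0; cleared 0 line(s) (total 0); column heights now [0 0 0 3 2], max=3
Drop 2: O rot1 at col 0 lands with bottom-row=0; cleared 0 line(s) (total 0); column heights now [2 2 0 3 2], max=3
Drop 3: J rot0 at col 1 lands with bottom-row=3; cleared 0 line(s) (total 0); column heights now [2 5 4 4 2], max=5
Drop 4: T rot0 at col 0 lands with bottom-row=5; cleared 0 line(s) (total 0); column heights now [6 7 6 4 2], max=7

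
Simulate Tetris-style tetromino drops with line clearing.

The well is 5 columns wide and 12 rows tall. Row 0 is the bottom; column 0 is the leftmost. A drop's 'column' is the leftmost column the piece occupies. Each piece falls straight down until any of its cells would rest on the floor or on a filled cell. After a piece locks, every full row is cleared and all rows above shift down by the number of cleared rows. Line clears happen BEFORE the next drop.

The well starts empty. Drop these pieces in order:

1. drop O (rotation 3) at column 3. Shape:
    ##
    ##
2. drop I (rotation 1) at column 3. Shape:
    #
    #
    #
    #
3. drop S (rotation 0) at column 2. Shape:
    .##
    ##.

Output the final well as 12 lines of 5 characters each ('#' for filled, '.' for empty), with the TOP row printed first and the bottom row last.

Drop 1: O rot3 at col 3 lands with bottom-row=0; cleared 0 line(s) (total 0); column heights now [0 0 0 2 2], max=2
Drop 2: I rot1 at col 3 lands with bottom-row=2; cleared 0 line(s) (total 0); column heights now [0 0 0 6 2], max=6
Drop 3: S rot0 at col 2 lands with bottom-row=6; cleared 0 line(s) (total 0); column heights now [0 0 7 8 8], max=8

Answer: .....
.....
.....
.....
...##
..##.
...#.
...#.
...#.
...#.
...##
...##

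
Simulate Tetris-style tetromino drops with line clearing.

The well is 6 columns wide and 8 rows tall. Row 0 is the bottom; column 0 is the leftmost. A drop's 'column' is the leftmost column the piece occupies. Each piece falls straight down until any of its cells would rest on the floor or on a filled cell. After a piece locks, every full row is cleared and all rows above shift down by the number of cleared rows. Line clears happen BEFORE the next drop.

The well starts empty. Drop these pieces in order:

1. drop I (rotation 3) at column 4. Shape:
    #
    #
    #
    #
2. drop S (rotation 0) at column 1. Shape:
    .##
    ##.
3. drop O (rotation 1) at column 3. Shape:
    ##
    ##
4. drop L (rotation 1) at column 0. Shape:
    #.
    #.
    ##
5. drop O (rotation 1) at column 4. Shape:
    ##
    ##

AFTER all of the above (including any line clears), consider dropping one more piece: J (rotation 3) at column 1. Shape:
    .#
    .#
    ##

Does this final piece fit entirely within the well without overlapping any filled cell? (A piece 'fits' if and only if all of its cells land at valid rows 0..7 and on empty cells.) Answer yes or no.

Drop 1: I rot3 at col 4 lands with bottom-row=0; cleared 0 line(s) (total 0); column heights now [0 0 0 0 4 0], max=4
Drop 2: S rot0 at col 1 lands with bottom-row=0; cleared 0 line(s) (total 0); column heights now [0 1 2 2 4 0], max=4
Drop 3: O rot1 at col 3 lands with bottom-row=4; cleared 0 line(s) (total 0); column heights now [0 1 2 6 6 0], max=6
Drop 4: L rot1 at col 0 lands with bottom-row=1; cleared 0 line(s) (total 0); column heights now [4 2 2 6 6 0], max=6
Drop 5: O rot1 at col 4 lands with bottom-row=6; cleared 0 line(s) (total 0); column heights now [4 2 2 6 8 8], max=8
Test piece J rot3 at col 1 (width 2): heights before test = [4 2 2 6 8 8]; fits = True

Answer: yes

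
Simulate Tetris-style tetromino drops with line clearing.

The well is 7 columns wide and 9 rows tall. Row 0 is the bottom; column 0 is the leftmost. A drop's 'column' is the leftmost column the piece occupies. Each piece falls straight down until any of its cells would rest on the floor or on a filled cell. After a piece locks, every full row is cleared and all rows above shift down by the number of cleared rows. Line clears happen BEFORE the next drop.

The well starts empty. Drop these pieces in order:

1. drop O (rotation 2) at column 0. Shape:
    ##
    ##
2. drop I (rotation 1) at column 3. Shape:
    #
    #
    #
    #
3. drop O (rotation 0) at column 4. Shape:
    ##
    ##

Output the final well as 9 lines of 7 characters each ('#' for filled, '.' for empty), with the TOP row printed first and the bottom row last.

Drop 1: O rot2 at col 0 lands with bottom-row=0; cleared 0 line(s) (total 0); column heights now [2 2 0 0 0 0 0], max=2
Drop 2: I rot1 at col 3 lands with bottom-row=0; cleared 0 line(s) (total 0); column heights now [2 2 0 4 0 0 0], max=4
Drop 3: O rot0 at col 4 lands with bottom-row=0; cleared 0 line(s) (total 0); column heights now [2 2 0 4 2 2 0], max=4

Answer: .......
.......
.......
.......
.......
...#...
...#...
##.###.
##.###.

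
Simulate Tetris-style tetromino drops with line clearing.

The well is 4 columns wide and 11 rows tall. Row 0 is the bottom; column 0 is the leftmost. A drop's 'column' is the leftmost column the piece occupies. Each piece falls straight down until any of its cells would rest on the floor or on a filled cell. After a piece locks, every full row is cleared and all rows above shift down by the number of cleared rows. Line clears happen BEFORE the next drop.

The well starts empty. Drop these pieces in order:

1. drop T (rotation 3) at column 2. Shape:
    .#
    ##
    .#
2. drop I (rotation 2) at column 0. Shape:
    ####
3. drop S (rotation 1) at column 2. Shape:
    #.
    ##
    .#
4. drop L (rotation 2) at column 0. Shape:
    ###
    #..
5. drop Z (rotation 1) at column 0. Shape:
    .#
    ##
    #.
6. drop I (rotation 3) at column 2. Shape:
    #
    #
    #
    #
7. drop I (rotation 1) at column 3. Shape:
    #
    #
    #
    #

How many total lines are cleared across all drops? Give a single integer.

Drop 1: T rot3 at col 2 lands with bottom-row=0; cleared 0 line(s) (total 0); column heights now [0 0 2 3], max=3
Drop 2: I rot2 at col 0 lands with bottom-row=3; cleared 1 line(s) (total 1); column heights now [0 0 2 3], max=3
Drop 3: S rot1 at col 2 lands with bottom-row=3; cleared 0 line(s) (total 1); column heights now [0 0 6 5], max=6
Drop 4: L rot2 at col 0 lands with bottom-row=5; cleared 0 line(s) (total 1); column heights now [7 7 7 5], max=7
Drop 5: Z rot1 at col 0 lands with bottom-row=7; cleared 0 line(s) (total 1); column heights now [9 10 7 5], max=10
Drop 6: I rot3 at col 2 lands with bottom-row=7; cleared 0 line(s) (total 1); column heights now [9 10 11 5], max=11
Drop 7: I rot1 at col 3 lands with bottom-row=5; cleared 2 line(s) (total 3); column heights now [7 8 9 7], max=9

Answer: 3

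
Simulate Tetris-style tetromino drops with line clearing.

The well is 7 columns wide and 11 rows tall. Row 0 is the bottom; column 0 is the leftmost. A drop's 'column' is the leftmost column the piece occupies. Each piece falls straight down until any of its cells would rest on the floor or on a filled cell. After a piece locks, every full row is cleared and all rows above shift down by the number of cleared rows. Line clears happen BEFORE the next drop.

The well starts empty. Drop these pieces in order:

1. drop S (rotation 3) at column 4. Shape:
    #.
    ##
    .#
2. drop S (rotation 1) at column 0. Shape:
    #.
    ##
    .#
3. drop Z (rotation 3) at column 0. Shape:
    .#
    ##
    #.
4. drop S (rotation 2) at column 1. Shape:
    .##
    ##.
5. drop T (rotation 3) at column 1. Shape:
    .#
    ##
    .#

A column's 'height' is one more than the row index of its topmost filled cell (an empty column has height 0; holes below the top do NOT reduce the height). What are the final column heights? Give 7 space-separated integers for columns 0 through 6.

Answer: 5 10 11 8 3 2 0

Derivation:
Drop 1: S rot3 at col 4 lands with bottom-row=0; cleared 0 line(s) (total 0); column heights now [0 0 0 0 3 2 0], max=3
Drop 2: S rot1 at col 0 lands with bottom-row=0; cleared 0 line(s) (total 0); column heights now [3 2 0 0 3 2 0], max=3
Drop 3: Z rot3 at col 0 lands with bottom-row=3; cleared 0 line(s) (total 0); column heights now [5 6 0 0 3 2 0], max=6
Drop 4: S rot2 at col 1 lands with bottom-row=6; cleared 0 line(s) (total 0); column heights now [5 7 8 8 3 2 0], max=8
Drop 5: T rot3 at col 1 lands with bottom-row=8; cleared 0 line(s) (total 0); column heights now [5 10 11 8 3 2 0], max=11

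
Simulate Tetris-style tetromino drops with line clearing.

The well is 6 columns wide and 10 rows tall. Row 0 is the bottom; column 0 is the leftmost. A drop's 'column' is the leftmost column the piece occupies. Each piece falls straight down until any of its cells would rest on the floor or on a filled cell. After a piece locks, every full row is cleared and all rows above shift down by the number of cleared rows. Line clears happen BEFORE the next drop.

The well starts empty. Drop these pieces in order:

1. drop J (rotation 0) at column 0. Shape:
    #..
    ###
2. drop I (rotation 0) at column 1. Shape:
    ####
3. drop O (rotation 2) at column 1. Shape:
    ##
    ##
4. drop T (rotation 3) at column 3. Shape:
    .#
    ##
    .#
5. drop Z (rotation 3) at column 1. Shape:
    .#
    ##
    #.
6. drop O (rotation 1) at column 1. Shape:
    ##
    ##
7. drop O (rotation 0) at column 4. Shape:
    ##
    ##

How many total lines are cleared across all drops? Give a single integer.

Drop 1: J rot0 at col 0 lands with bottom-row=0; cleared 0 line(s) (total 0); column heights now [2 1 1 0 0 0], max=2
Drop 2: I rot0 at col 1 lands with bottom-row=1; cleared 0 line(s) (total 0); column heights now [2 2 2 2 2 0], max=2
Drop 3: O rot2 at col 1 lands with bottom-row=2; cleared 0 line(s) (total 0); column heights now [2 4 4 2 2 0], max=4
Drop 4: T rot3 at col 3 lands with bottom-row=2; cleared 0 line(s) (total 0); column heights now [2 4 4 4 5 0], max=5
Drop 5: Z rot3 at col 1 lands with bottom-row=4; cleared 0 line(s) (total 0); column heights now [2 6 7 4 5 0], max=7
Drop 6: O rot1 at col 1 lands with bottom-row=7; cleared 0 line(s) (total 0); column heights now [2 9 9 4 5 0], max=9
Drop 7: O rot0 at col 4 lands with bottom-row=5; cleared 0 line(s) (total 0); column heights now [2 9 9 4 7 7], max=9

Answer: 0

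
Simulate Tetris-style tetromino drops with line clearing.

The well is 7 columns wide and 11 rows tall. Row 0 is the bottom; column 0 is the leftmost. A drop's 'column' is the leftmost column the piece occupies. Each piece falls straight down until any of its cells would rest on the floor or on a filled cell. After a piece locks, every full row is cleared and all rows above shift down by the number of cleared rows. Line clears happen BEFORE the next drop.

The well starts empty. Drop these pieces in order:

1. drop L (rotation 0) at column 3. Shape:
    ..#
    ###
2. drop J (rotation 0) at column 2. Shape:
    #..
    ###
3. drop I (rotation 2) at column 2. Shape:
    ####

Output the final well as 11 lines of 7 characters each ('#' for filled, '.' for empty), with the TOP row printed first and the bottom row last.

Answer: .......
.......
.......
.......
.......
.......
.......
..####.
..#....
..####.
...###.

Derivation:
Drop 1: L rot0 at col 3 lands with bottom-row=0; cleared 0 line(s) (total 0); column heights now [0 0 0 1 1 2 0], max=2
Drop 2: J rot0 at col 2 lands with bottom-row=1; cleared 0 line(s) (total 0); column heights now [0 0 3 2 2 2 0], max=3
Drop 3: I rot2 at col 2 lands with bottom-row=3; cleared 0 line(s) (total 0); column heights now [0 0 4 4 4 4 0], max=4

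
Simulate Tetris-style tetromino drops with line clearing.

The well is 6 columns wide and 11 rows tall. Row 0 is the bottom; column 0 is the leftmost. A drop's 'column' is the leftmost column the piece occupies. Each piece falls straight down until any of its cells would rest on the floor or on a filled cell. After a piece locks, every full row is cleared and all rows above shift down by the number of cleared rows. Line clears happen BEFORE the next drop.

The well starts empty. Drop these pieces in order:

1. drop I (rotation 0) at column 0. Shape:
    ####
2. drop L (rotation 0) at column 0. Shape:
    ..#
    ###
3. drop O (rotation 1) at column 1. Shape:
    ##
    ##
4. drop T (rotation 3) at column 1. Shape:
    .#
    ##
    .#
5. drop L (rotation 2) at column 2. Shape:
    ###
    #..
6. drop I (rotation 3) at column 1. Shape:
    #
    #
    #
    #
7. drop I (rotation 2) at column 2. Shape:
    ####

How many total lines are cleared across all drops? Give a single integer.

Drop 1: I rot0 at col 0 lands with bottom-row=0; cleared 0 line(s) (total 0); column heights now [1 1 1 1 0 0], max=1
Drop 2: L rot0 at col 0 lands with bottom-row=1; cleared 0 line(s) (total 0); column heights now [2 2 3 1 0 0], max=3
Drop 3: O rot1 at col 1 lands with bottom-row=3; cleared 0 line(s) (total 0); column heights now [2 5 5 1 0 0], max=5
Drop 4: T rot3 at col 1 lands with bottom-row=5; cleared 0 line(s) (total 0); column heights now [2 7 8 1 0 0], max=8
Drop 5: L rot2 at col 2 lands with bottom-row=8; cleared 0 line(s) (total 0); column heights now [2 7 10 10 10 0], max=10
Drop 6: I rot3 at col 1 lands with bottom-row=7; cleared 0 line(s) (total 0); column heights now [2 11 10 10 10 0], max=11
Drop 7: I rot2 at col 2 lands with bottom-row=10; cleared 0 line(s) (total 0); column heights now [2 11 11 11 11 11], max=11

Answer: 0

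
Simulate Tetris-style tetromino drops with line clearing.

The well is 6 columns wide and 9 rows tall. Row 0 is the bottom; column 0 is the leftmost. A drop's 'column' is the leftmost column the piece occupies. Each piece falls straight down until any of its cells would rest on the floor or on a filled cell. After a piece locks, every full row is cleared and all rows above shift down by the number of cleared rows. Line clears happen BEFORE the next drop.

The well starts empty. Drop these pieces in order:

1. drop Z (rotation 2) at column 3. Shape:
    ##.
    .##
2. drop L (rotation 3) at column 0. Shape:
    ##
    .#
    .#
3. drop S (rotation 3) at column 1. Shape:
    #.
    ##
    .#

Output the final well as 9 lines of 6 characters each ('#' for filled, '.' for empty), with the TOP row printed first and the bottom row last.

Drop 1: Z rot2 at col 3 lands with bottom-row=0; cleared 0 line(s) (total 0); column heights now [0 0 0 2 2 1], max=2
Drop 2: L rot3 at col 0 lands with bottom-row=0; cleared 0 line(s) (total 0); column heights now [3 3 0 2 2 1], max=3
Drop 3: S rot3 at col 1 lands with bottom-row=2; cleared 0 line(s) (total 0); column heights now [3 5 4 2 2 1], max=5

Answer: ......
......
......
......
.#....
.##...
###...
.#.##.
.#..##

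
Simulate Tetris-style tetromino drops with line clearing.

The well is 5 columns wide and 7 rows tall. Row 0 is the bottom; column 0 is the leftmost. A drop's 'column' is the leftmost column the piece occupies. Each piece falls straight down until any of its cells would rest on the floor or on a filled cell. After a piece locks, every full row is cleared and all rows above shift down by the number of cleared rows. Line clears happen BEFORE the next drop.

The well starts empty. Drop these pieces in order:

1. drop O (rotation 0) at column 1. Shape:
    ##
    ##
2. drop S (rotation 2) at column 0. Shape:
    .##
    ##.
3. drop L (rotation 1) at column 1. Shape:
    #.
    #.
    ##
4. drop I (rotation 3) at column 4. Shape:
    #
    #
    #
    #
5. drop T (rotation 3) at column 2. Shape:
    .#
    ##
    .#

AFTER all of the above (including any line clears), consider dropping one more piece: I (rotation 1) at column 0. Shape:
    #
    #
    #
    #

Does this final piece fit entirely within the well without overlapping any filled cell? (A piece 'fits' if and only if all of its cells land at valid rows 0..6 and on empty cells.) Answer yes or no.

Drop 1: O rot0 at col 1 lands with bottom-row=0; cleared 0 line(s) (total 0); column heights now [0 2 2 0 0], max=2
Drop 2: S rot2 at col 0 lands with bottom-row=2; cleared 0 line(s) (total 0); column heights now [3 4 4 0 0], max=4
Drop 3: L rot1 at col 1 lands with bottom-row=4; cleared 0 line(s) (total 0); column heights now [3 7 5 0 0], max=7
Drop 4: I rot3 at col 4 lands with bottom-row=0; cleared 0 line(s) (total 0); column heights now [3 7 5 0 4], max=7
Drop 5: T rot3 at col 2 lands with bottom-row=4; cleared 0 line(s) (total 0); column heights now [3 7 6 7 4], max=7
Test piece I rot1 at col 0 (width 1): heights before test = [3 7 6 7 4]; fits = True

Answer: yes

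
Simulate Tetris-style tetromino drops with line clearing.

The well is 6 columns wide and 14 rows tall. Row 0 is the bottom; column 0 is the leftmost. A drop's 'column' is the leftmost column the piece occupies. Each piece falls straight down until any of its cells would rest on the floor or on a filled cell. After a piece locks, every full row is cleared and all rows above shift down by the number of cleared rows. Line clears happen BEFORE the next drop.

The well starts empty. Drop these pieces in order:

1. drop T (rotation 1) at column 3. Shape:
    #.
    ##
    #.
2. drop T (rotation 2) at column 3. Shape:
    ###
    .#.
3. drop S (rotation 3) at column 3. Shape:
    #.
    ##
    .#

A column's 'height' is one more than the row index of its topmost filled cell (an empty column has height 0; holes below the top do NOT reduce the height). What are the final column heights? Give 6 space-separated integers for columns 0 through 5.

Answer: 0 0 0 7 6 4

Derivation:
Drop 1: T rot1 at col 3 lands with bottom-row=0; cleared 0 line(s) (total 0); column heights now [0 0 0 3 2 0], max=3
Drop 2: T rot2 at col 3 lands with bottom-row=2; cleared 0 line(s) (total 0); column heights now [0 0 0 4 4 4], max=4
Drop 3: S rot3 at col 3 lands with bottom-row=4; cleared 0 line(s) (total 0); column heights now [0 0 0 7 6 4], max=7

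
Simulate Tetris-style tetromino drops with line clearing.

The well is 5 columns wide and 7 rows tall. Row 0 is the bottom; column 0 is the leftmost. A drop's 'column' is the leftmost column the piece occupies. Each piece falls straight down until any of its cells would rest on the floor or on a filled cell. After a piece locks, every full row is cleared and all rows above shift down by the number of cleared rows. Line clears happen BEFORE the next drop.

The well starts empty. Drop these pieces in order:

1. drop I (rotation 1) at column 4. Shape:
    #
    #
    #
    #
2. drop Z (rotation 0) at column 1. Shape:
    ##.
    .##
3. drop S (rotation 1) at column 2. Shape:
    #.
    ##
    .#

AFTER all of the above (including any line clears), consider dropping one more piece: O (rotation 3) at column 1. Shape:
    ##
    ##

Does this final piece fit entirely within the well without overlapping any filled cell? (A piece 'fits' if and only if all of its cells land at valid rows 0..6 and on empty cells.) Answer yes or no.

Drop 1: I rot1 at col 4 lands with bottom-row=0; cleared 0 line(s) (total 0); column heights now [0 0 0 0 4], max=4
Drop 2: Z rot0 at col 1 lands with bottom-row=0; cleared 0 line(s) (total 0); column heights now [0 2 2 1 4], max=4
Drop 3: S rot1 at col 2 lands with bottom-row=1; cleared 0 line(s) (total 0); column heights now [0 2 4 3 4], max=4
Test piece O rot3 at col 1 (width 2): heights before test = [0 2 4 3 4]; fits = True

Answer: yes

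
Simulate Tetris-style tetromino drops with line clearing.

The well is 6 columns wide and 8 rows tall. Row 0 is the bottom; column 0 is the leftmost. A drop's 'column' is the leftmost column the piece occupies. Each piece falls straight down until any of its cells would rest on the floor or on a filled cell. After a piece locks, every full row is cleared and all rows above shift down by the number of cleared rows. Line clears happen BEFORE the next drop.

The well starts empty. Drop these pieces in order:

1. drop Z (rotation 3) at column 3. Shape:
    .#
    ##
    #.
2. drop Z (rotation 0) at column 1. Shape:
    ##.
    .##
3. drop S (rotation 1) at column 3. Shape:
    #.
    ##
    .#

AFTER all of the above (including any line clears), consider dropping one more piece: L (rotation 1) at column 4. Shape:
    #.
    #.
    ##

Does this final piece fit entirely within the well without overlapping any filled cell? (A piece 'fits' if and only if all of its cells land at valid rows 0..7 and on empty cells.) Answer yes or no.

Drop 1: Z rot3 at col 3 lands with bottom-row=0; cleared 0 line(s) (total 0); column heights now [0 0 0 2 3 0], max=3
Drop 2: Z rot0 at col 1 lands with bottom-row=2; cleared 0 line(s) (total 0); column heights now [0 4 4 3 3 0], max=4
Drop 3: S rot1 at col 3 lands with bottom-row=3; cleared 0 line(s) (total 0); column heights now [0 4 4 6 5 0], max=6
Test piece L rot1 at col 4 (width 2): heights before test = [0 4 4 6 5 0]; fits = True

Answer: yes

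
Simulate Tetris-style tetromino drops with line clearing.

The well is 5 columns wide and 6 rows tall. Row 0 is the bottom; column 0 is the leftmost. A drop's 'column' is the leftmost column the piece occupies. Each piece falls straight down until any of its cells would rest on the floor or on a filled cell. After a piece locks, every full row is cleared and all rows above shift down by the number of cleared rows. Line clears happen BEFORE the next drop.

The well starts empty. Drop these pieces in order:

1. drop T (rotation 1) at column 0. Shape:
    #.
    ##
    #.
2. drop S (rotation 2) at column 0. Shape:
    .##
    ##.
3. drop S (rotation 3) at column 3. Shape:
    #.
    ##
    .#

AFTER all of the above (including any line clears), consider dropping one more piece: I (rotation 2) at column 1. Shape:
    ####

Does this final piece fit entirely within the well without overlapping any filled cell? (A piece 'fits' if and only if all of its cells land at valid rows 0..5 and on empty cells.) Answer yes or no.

Answer: yes

Derivation:
Drop 1: T rot1 at col 0 lands with bottom-row=0; cleared 0 line(s) (total 0); column heights now [3 2 0 0 0], max=3
Drop 2: S rot2 at col 0 lands with bottom-row=3; cleared 0 line(s) (total 0); column heights now [4 5 5 0 0], max=5
Drop 3: S rot3 at col 3 lands with bottom-row=0; cleared 0 line(s) (total 0); column heights now [4 5 5 3 2], max=5
Test piece I rot2 at col 1 (width 4): heights before test = [4 5 5 3 2]; fits = True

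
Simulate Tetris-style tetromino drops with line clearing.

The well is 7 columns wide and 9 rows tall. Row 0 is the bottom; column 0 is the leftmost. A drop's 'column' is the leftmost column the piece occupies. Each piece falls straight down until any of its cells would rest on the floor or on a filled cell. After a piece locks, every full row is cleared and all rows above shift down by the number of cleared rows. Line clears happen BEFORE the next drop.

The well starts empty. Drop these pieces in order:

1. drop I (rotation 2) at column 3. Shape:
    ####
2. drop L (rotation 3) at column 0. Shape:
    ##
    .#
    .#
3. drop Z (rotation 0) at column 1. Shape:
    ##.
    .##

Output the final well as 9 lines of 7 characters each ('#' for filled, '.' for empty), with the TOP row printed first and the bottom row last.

Answer: .......
.......
.......
.......
.......
.##....
####...
.#.....
.#.####

Derivation:
Drop 1: I rot2 at col 3 lands with bottom-row=0; cleared 0 line(s) (total 0); column heights now [0 0 0 1 1 1 1], max=1
Drop 2: L rot3 at col 0 lands with bottom-row=0; cleared 0 line(s) (total 0); column heights now [3 3 0 1 1 1 1], max=3
Drop 3: Z rot0 at col 1 lands with bottom-row=2; cleared 0 line(s) (total 0); column heights now [3 4 4 3 1 1 1], max=4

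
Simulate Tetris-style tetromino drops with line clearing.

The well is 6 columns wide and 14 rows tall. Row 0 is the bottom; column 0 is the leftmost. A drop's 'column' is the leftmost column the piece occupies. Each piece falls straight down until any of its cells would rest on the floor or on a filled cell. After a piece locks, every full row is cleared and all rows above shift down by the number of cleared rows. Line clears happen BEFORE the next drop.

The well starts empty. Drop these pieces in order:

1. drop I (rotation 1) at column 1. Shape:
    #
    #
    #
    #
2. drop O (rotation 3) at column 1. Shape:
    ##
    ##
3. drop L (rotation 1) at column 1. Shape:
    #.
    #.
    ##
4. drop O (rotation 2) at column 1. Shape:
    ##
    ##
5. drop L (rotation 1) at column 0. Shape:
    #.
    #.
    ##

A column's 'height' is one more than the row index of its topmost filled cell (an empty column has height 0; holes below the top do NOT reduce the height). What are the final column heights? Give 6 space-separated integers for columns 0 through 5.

Drop 1: I rot1 at col 1 lands with bottom-row=0; cleared 0 line(s) (total 0); column heights now [0 4 0 0 0 0], max=4
Drop 2: O rot3 at col 1 lands with bottom-row=4; cleared 0 line(s) (total 0); column heights now [0 6 6 0 0 0], max=6
Drop 3: L rot1 at col 1 lands with bottom-row=6; cleared 0 line(s) (total 0); column heights now [0 9 7 0 0 0], max=9
Drop 4: O rot2 at col 1 lands with bottom-row=9; cleared 0 line(s) (total 0); column heights now [0 11 11 0 0 0], max=11
Drop 5: L rot1 at col 0 lands with bottom-row=11; cleared 0 line(s) (total 0); column heights now [14 12 11 0 0 0], max=14

Answer: 14 12 11 0 0 0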